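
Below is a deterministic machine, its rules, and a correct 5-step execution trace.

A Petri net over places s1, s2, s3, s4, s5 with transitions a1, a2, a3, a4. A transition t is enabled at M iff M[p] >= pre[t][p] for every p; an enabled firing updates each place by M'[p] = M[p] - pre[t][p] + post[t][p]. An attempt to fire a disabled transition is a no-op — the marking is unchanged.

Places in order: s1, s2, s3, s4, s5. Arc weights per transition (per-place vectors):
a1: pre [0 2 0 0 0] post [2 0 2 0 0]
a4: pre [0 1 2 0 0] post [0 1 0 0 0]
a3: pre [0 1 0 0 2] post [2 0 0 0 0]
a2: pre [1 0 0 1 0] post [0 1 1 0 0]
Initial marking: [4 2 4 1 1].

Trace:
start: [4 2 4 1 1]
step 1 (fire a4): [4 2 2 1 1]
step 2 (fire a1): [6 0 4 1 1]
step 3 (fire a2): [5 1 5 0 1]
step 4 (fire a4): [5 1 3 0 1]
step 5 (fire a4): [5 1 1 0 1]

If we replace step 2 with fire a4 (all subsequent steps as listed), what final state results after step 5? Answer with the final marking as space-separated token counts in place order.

3 3 1 0 1

(re-executing from step 2 with the substitution; state before step 2: [4 2 2 1 1])
step 2 (fire a4): [4 2 0 1 1]
step 3 (fire a2): [3 3 1 0 1]
step 4 (fire a4): [3 3 1 0 1]
step 5 (fire a4): [3 3 1 0 1]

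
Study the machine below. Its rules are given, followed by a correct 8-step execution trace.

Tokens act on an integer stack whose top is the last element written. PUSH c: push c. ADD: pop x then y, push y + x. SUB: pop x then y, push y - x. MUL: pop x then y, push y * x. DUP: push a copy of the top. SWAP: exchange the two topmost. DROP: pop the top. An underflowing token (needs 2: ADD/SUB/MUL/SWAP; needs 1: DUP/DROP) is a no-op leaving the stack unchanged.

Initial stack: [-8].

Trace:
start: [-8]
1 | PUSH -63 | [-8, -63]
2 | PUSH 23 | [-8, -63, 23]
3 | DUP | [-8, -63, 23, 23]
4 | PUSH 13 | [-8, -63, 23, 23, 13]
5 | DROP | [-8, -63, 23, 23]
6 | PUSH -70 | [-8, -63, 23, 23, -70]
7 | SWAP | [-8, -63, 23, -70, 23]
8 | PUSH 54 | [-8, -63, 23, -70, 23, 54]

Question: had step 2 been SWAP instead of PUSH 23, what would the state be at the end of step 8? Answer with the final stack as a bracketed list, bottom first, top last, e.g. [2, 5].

(re-executing from step 2 with the substitution; state before step 2: [-8, -63])
2 | SWAP | [-63, -8]
3 | DUP | [-63, -8, -8]
4 | PUSH 13 | [-63, -8, -8, 13]
5 | DROP | [-63, -8, -8]
6 | PUSH -70 | [-63, -8, -8, -70]
7 | SWAP | [-63, -8, -70, -8]
8 | PUSH 54 | [-63, -8, -70, -8, 54]

[-63, -8, -70, -8, 54]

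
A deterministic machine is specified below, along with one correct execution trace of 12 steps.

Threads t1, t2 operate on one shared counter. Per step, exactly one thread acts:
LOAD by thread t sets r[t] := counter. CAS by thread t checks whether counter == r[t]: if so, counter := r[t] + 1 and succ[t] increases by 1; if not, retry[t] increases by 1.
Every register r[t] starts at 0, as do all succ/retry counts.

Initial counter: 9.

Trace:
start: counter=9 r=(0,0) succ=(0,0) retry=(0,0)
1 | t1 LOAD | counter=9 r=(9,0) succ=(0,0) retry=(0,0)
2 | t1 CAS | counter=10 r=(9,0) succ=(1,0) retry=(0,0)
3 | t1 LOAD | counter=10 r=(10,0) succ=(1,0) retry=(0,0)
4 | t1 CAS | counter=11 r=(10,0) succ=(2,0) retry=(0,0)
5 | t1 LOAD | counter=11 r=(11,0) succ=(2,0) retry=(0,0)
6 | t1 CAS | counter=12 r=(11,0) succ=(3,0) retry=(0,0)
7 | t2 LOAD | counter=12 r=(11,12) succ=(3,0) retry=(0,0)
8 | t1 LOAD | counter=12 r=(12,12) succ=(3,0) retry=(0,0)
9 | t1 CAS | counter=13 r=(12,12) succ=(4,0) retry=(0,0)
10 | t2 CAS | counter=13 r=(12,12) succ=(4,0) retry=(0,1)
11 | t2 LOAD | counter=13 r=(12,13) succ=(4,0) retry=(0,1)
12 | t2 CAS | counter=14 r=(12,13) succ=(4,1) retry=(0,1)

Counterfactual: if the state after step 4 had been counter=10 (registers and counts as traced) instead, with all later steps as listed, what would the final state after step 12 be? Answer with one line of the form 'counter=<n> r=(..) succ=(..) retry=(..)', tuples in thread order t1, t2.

state after step 4 := counter=10 r=(10,0) succ=(2,0) retry=(0,0)
5 | t1 LOAD | counter=10 r=(10,0) succ=(2,0) retry=(0,0)
6 | t1 CAS | counter=11 r=(10,0) succ=(3,0) retry=(0,0)
7 | t2 LOAD | counter=11 r=(10,11) succ=(3,0) retry=(0,0)
8 | t1 LOAD | counter=11 r=(11,11) succ=(3,0) retry=(0,0)
9 | t1 CAS | counter=12 r=(11,11) succ=(4,0) retry=(0,0)
10 | t2 CAS | counter=12 r=(11,11) succ=(4,0) retry=(0,1)
11 | t2 LOAD | counter=12 r=(11,12) succ=(4,0) retry=(0,1)
12 | t2 CAS | counter=13 r=(11,12) succ=(4,1) retry=(0,1)

counter=13 r=(11,12) succ=(4,1) retry=(0,1)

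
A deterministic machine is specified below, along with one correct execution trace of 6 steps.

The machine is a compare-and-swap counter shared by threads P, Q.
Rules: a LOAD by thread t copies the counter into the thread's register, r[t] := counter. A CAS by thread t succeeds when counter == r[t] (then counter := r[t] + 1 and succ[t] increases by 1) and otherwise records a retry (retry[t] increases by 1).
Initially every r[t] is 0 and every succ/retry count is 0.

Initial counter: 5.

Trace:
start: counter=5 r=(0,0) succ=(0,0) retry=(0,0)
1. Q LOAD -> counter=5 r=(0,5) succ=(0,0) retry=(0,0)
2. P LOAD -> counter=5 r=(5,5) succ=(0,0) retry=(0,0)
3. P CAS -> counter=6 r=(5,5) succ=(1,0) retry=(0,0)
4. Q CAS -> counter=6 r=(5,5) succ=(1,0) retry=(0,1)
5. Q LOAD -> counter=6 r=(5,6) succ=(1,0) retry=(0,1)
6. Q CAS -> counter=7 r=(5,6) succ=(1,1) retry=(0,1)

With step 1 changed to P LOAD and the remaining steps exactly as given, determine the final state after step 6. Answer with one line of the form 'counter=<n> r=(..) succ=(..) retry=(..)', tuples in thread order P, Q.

(re-executing from step 1 with the substitution; state before step 1: counter=5 r=(0,0) succ=(0,0) retry=(0,0))
1. P LOAD -> counter=5 r=(5,0) succ=(0,0) retry=(0,0)
2. P LOAD -> counter=5 r=(5,0) succ=(0,0) retry=(0,0)
3. P CAS -> counter=6 r=(5,0) succ=(1,0) retry=(0,0)
4. Q CAS -> counter=6 r=(5,0) succ=(1,0) retry=(0,1)
5. Q LOAD -> counter=6 r=(5,6) succ=(1,0) retry=(0,1)
6. Q CAS -> counter=7 r=(5,6) succ=(1,1) retry=(0,1)

counter=7 r=(5,6) succ=(1,1) retry=(0,1)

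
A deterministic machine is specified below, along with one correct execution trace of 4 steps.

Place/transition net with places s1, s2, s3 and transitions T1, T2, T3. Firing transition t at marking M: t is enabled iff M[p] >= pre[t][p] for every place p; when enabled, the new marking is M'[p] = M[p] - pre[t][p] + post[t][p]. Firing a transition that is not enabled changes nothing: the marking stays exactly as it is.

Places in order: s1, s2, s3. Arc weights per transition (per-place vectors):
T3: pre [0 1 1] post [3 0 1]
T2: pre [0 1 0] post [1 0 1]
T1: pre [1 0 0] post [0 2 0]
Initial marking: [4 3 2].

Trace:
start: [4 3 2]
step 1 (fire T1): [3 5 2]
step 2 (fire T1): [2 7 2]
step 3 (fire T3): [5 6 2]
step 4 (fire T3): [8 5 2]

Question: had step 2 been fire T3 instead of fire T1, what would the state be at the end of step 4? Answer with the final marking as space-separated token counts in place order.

12 2 2

(re-executing from step 2 with the substitution; state before step 2: [3 5 2])
step 2 (fire T3): [6 4 2]
step 3 (fire T3): [9 3 2]
step 4 (fire T3): [12 2 2]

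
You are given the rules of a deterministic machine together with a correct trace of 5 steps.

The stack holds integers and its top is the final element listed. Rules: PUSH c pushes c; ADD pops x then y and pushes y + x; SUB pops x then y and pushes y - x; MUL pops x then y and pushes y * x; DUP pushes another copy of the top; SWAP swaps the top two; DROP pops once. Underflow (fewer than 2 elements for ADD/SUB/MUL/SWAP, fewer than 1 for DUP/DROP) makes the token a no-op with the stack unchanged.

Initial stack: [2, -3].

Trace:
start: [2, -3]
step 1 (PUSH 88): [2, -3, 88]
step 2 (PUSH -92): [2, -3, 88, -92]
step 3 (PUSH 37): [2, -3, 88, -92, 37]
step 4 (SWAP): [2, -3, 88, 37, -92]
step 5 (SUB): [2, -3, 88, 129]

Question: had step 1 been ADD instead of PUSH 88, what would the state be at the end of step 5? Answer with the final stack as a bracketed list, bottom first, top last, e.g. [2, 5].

[-1, 129]

(re-executing from step 1 with the substitution; state before step 1: [2, -3])
step 1 (ADD): [-1]
step 2 (PUSH -92): [-1, -92]
step 3 (PUSH 37): [-1, -92, 37]
step 4 (SWAP): [-1, 37, -92]
step 5 (SUB): [-1, 129]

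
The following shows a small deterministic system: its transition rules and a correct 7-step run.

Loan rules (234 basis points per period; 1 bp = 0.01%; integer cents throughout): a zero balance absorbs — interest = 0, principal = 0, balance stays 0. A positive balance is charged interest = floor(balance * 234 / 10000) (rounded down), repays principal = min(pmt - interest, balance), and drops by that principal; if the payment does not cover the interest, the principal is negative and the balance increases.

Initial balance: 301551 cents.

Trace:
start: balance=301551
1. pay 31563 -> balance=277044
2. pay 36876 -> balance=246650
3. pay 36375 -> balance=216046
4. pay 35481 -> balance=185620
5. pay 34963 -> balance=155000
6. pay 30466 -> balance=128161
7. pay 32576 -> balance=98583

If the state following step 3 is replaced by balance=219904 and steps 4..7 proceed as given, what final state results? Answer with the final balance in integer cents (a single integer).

102814

state after step 3 := balance=219904
4. pay 35481 -> balance=189568
5. pay 34963 -> balance=159040
6. pay 30466 -> balance=132295
7. pay 32576 -> balance=102814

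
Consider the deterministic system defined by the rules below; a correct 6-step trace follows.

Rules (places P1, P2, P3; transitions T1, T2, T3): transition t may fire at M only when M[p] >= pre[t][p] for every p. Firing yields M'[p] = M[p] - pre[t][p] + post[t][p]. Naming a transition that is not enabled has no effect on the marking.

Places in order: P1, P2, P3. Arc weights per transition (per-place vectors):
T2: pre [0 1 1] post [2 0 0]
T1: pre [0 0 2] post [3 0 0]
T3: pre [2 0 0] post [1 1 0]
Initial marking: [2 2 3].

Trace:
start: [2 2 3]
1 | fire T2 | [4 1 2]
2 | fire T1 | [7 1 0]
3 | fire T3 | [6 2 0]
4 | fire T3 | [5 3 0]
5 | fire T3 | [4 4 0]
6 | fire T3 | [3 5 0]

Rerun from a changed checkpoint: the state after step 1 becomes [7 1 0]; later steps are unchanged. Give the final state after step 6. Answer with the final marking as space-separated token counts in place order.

state after step 1 := [7 1 0]
2 | fire T1 | [7 1 0]
3 | fire T3 | [6 2 0]
4 | fire T3 | [5 3 0]
5 | fire T3 | [4 4 0]
6 | fire T3 | [3 5 0]

3 5 0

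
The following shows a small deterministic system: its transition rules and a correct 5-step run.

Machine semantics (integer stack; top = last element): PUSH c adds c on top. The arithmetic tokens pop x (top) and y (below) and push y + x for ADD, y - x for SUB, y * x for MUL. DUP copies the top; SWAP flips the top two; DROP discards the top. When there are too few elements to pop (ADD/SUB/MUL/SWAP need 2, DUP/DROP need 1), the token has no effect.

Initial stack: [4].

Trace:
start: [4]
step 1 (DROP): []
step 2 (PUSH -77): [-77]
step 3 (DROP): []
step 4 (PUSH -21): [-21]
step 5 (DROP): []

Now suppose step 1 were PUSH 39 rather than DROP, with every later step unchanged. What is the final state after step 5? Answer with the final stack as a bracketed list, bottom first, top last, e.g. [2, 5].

[4, 39]

(re-executing from step 1 with the substitution; state before step 1: [4])
step 1 (PUSH 39): [4, 39]
step 2 (PUSH -77): [4, 39, -77]
step 3 (DROP): [4, 39]
step 4 (PUSH -21): [4, 39, -21]
step 5 (DROP): [4, 39]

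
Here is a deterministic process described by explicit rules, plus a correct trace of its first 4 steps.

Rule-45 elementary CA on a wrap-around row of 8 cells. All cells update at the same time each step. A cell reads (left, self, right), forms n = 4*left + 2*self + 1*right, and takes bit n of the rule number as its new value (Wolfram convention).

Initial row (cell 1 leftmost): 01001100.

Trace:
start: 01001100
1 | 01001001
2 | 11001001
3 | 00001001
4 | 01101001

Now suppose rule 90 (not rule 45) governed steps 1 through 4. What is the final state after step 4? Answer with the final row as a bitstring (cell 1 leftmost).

(re-executing steps 1..4 under rule 90; state before step 1: 01001100)
1 | 10111110
2 | 00100010
3 | 01010101
4 | 00000000

00000000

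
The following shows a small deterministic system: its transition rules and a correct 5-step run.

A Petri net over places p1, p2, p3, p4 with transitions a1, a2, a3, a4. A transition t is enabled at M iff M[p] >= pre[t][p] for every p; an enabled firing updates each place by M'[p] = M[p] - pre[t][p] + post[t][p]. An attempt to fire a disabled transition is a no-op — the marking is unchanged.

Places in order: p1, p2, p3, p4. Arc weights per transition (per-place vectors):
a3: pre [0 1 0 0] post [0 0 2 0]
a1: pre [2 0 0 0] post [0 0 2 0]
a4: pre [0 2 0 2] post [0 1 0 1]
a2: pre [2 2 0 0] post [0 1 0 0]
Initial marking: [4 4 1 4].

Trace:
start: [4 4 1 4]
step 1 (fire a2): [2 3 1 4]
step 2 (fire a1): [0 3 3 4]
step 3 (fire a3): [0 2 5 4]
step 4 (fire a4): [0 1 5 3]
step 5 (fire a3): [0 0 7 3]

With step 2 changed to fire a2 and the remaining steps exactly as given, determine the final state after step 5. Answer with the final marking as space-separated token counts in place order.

0 0 5 4

(re-executing from step 2 with the substitution; state before step 2: [2 3 1 4])
step 2 (fire a2): [0 2 1 4]
step 3 (fire a3): [0 1 3 4]
step 4 (fire a4): [0 1 3 4]
step 5 (fire a3): [0 0 5 4]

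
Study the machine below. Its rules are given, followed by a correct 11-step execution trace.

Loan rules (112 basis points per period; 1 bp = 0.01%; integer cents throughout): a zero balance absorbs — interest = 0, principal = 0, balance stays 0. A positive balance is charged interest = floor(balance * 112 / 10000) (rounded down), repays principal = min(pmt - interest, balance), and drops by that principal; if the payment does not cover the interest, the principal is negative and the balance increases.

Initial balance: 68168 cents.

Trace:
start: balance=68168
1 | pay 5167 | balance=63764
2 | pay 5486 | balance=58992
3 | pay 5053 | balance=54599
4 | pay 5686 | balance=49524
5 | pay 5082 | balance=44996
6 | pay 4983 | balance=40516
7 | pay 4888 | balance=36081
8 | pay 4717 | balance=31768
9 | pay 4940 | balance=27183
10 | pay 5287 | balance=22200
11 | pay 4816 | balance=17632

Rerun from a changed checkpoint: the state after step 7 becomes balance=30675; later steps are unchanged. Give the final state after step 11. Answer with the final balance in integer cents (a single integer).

state after step 7 := balance=30675
8 | pay 4717 | balance=26301
9 | pay 4940 | balance=21655
10 | pay 5287 | balance=16610
11 | pay 4816 | balance=11980

11980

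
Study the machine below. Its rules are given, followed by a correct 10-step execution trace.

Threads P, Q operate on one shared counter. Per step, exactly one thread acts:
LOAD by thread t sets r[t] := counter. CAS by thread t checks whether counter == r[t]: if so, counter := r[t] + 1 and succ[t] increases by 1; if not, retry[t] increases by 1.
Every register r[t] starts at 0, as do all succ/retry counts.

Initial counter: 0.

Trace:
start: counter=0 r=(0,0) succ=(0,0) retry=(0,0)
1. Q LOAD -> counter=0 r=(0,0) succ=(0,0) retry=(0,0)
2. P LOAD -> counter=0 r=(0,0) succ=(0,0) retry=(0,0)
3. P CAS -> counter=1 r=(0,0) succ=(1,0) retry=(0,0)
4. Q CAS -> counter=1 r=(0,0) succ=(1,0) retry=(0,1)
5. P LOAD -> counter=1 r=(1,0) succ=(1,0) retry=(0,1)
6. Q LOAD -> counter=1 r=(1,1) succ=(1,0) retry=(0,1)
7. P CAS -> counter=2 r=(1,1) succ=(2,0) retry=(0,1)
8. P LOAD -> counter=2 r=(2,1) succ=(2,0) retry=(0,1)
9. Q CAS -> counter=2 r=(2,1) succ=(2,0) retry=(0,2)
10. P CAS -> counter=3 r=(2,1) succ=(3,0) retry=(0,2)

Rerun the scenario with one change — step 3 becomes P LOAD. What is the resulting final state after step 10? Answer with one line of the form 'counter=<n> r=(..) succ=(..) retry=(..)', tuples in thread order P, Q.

counter=3 r=(2,1) succ=(2,1) retry=(0,1)

(re-executing from step 3 with the substitution; state before step 3: counter=0 r=(0,0) succ=(0,0) retry=(0,0))
3. P LOAD -> counter=0 r=(0,0) succ=(0,0) retry=(0,0)
4. Q CAS -> counter=1 r=(0,0) succ=(0,1) retry=(0,0)
5. P LOAD -> counter=1 r=(1,0) succ=(0,1) retry=(0,0)
6. Q LOAD -> counter=1 r=(1,1) succ=(0,1) retry=(0,0)
7. P CAS -> counter=2 r=(1,1) succ=(1,1) retry=(0,0)
8. P LOAD -> counter=2 r=(2,1) succ=(1,1) retry=(0,0)
9. Q CAS -> counter=2 r=(2,1) succ=(1,1) retry=(0,1)
10. P CAS -> counter=3 r=(2,1) succ=(2,1) retry=(0,1)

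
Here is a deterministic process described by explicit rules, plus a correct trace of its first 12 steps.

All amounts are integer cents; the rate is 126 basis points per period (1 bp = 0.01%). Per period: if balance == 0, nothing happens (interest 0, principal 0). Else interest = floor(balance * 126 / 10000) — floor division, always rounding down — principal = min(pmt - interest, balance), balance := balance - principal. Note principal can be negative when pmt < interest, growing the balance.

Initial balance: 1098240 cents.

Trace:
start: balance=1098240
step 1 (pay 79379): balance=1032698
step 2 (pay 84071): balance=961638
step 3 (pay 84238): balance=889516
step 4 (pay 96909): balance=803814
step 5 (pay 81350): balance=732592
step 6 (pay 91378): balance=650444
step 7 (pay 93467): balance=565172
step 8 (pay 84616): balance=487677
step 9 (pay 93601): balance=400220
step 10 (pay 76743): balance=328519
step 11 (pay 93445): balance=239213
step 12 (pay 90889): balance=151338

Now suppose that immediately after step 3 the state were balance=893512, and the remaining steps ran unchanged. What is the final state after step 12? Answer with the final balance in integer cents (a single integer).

155812

state after step 3 := balance=893512
step 4 (pay 96909): balance=807861
step 5 (pay 81350): balance=736690
step 6 (pay 91378): balance=654594
step 7 (pay 93467): balance=569374
step 8 (pay 84616): balance=491932
step 9 (pay 93601): balance=404529
step 10 (pay 76743): balance=332883
step 11 (pay 93445): balance=243632
step 12 (pay 90889): balance=155812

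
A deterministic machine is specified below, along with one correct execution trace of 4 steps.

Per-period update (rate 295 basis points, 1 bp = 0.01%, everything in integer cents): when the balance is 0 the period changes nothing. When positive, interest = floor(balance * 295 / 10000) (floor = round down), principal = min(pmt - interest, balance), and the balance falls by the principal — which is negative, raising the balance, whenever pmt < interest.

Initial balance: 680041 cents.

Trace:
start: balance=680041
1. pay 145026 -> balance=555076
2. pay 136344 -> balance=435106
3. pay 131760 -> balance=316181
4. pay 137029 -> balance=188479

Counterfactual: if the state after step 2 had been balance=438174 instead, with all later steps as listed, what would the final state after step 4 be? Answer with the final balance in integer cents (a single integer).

state after step 2 := balance=438174
3. pay 131760 -> balance=319340
4. pay 137029 -> balance=191731

191731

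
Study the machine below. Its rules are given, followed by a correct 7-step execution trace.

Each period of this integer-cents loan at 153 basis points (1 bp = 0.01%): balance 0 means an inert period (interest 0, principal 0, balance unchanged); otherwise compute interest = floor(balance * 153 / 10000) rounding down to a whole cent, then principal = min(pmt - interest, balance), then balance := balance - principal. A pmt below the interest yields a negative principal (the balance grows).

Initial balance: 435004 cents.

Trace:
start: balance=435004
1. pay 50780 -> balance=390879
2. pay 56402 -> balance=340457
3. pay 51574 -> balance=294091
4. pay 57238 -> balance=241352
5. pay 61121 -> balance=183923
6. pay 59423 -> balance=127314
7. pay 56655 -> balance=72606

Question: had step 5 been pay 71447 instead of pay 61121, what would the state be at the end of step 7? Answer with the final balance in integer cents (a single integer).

(re-executing from step 5 with the substitution; state before step 5: balance=241352)
5. pay 71447 -> balance=173597
6. pay 59423 -> balance=116830
7. pay 56655 -> balance=61962

61962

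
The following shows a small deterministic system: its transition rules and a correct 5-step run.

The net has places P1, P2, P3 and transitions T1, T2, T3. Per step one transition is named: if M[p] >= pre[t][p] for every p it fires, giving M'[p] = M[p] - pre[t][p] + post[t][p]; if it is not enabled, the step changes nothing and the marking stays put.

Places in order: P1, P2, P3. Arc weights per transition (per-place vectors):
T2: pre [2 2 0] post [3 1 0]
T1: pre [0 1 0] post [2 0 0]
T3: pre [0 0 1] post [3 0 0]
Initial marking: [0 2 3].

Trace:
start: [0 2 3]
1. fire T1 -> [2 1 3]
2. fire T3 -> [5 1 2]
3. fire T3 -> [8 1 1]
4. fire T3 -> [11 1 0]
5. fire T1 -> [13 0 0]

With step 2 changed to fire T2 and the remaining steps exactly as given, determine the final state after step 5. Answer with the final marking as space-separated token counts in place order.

(re-executing from step 2 with the substitution; state before step 2: [2 1 3])
2. fire T2 -> [2 1 3]
3. fire T3 -> [5 1 2]
4. fire T3 -> [8 1 1]
5. fire T1 -> [10 0 1]

10 0 1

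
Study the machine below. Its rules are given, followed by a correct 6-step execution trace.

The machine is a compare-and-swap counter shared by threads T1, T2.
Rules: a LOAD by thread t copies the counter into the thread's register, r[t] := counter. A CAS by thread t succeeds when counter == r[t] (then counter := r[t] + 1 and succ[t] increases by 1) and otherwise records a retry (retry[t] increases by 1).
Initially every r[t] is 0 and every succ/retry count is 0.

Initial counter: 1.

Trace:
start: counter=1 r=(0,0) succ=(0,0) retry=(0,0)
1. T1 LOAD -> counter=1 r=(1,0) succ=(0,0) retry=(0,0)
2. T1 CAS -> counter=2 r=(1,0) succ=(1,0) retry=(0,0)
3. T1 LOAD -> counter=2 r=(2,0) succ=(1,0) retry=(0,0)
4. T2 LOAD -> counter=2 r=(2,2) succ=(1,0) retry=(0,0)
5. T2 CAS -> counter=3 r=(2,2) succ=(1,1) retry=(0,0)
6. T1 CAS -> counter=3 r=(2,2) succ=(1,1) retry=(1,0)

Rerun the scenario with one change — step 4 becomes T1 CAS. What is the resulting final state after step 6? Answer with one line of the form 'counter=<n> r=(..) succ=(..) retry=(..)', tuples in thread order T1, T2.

(re-executing from step 4 with the substitution; state before step 4: counter=2 r=(2,0) succ=(1,0) retry=(0,0))
4. T1 CAS -> counter=3 r=(2,0) succ=(2,0) retry=(0,0)
5. T2 CAS -> counter=3 r=(2,0) succ=(2,0) retry=(0,1)
6. T1 CAS -> counter=3 r=(2,0) succ=(2,0) retry=(1,1)

counter=3 r=(2,0) succ=(2,0) retry=(1,1)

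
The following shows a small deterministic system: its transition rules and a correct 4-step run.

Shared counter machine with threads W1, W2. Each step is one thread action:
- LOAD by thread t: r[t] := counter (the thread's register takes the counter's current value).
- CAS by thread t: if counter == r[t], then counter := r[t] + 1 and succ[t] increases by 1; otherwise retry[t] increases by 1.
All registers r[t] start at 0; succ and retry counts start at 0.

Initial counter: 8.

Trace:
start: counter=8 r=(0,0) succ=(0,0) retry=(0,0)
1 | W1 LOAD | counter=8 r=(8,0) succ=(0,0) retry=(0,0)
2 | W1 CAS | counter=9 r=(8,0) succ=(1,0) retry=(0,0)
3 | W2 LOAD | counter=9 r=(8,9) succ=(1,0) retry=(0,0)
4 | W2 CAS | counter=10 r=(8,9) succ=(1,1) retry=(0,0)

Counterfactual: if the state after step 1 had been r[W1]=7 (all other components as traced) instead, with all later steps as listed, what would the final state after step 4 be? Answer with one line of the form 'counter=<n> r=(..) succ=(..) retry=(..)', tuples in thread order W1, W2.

state after step 1 := counter=8 r=(7,0) succ=(0,0) retry=(0,0)
2 | W1 CAS | counter=8 r=(7,0) succ=(0,0) retry=(1,0)
3 | W2 LOAD | counter=8 r=(7,8) succ=(0,0) retry=(1,0)
4 | W2 CAS | counter=9 r=(7,8) succ=(0,1) retry=(1,0)

counter=9 r=(7,8) succ=(0,1) retry=(1,0)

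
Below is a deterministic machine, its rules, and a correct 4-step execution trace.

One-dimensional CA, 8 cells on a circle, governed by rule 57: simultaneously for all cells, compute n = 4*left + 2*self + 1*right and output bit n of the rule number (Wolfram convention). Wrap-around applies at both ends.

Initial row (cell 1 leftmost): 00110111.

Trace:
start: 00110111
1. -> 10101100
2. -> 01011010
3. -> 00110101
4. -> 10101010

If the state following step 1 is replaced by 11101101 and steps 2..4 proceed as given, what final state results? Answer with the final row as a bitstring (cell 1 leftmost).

state after step 1 := 11101101
2. -> 00011011
3. -> 11010110
4. -> 10101101

10101101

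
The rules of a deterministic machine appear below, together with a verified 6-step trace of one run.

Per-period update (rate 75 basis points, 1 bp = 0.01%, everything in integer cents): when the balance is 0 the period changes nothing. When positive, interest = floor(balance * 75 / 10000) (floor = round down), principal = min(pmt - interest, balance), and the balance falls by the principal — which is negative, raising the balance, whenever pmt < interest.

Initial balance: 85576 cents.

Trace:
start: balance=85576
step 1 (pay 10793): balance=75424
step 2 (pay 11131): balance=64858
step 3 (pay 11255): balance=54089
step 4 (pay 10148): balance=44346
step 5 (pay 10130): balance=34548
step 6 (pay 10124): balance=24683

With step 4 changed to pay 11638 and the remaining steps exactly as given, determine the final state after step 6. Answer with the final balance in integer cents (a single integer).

(re-executing from step 4 with the substitution; state before step 4: balance=54089)
step 4 (pay 11638): balance=42856
step 5 (pay 10130): balance=33047
step 6 (pay 10124): balance=23170

23170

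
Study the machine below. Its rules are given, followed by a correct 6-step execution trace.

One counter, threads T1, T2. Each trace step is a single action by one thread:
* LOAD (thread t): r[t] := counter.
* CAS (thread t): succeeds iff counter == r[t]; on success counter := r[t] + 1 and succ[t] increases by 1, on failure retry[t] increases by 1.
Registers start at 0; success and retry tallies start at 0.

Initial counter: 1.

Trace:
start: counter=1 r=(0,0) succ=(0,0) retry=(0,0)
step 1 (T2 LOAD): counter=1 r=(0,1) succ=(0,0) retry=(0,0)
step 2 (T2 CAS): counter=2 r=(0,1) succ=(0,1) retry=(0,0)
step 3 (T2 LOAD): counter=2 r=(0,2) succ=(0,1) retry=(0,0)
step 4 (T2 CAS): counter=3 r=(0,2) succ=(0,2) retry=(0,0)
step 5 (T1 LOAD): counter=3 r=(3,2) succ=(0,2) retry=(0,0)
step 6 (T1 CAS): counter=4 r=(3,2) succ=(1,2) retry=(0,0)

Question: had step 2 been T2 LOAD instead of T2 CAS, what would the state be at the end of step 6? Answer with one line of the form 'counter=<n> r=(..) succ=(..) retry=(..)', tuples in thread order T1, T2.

counter=3 r=(2,1) succ=(1,1) retry=(0,0)

(re-executing from step 2 with the substitution; state before step 2: counter=1 r=(0,1) succ=(0,0) retry=(0,0))
step 2 (T2 LOAD): counter=1 r=(0,1) succ=(0,0) retry=(0,0)
step 3 (T2 LOAD): counter=1 r=(0,1) succ=(0,0) retry=(0,0)
step 4 (T2 CAS): counter=2 r=(0,1) succ=(0,1) retry=(0,0)
step 5 (T1 LOAD): counter=2 r=(2,1) succ=(0,1) retry=(0,0)
step 6 (T1 CAS): counter=3 r=(2,1) succ=(1,1) retry=(0,0)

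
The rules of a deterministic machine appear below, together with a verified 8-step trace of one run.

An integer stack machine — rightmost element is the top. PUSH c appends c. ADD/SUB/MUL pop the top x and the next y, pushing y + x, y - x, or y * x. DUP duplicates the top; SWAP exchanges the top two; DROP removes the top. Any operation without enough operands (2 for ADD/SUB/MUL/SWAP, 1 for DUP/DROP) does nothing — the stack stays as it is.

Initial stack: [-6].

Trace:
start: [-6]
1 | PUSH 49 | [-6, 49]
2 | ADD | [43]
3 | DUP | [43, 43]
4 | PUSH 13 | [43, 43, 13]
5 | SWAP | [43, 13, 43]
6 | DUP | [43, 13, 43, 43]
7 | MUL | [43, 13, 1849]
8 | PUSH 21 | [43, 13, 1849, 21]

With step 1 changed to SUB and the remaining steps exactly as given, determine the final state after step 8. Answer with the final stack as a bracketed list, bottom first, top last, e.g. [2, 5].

(re-executing from step 1 with the substitution; state before step 1: [-6])
1 | SUB | [-6]
2 | ADD | [-6]
3 | DUP | [-6, -6]
4 | PUSH 13 | [-6, -6, 13]
5 | SWAP | [-6, 13, -6]
6 | DUP | [-6, 13, -6, -6]
7 | MUL | [-6, 13, 36]
8 | PUSH 21 | [-6, 13, 36, 21]

[-6, 13, 36, 21]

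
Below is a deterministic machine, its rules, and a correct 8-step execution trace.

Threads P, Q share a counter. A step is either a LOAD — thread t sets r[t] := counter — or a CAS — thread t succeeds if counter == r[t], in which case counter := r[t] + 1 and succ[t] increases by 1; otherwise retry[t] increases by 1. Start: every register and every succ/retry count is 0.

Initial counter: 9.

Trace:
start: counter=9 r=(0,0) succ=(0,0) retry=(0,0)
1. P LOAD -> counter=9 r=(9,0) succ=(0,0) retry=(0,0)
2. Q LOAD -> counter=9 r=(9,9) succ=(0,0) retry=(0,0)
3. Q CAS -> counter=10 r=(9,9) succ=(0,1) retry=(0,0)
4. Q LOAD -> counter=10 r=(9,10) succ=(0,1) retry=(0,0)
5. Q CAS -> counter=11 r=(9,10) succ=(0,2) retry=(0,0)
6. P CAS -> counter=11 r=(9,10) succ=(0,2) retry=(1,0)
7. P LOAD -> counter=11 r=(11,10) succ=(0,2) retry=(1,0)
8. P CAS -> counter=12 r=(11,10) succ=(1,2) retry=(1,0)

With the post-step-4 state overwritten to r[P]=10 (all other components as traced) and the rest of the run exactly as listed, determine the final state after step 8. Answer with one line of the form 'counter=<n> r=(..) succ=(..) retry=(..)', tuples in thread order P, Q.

counter=12 r=(11,10) succ=(1,2) retry=(1,0)

state after step 4 := counter=10 r=(10,10) succ=(0,1) retry=(0,0)
5. Q CAS -> counter=11 r=(10,10) succ=(0,2) retry=(0,0)
6. P CAS -> counter=11 r=(10,10) succ=(0,2) retry=(1,0)
7. P LOAD -> counter=11 r=(11,10) succ=(0,2) retry=(1,0)
8. P CAS -> counter=12 r=(11,10) succ=(1,2) retry=(1,0)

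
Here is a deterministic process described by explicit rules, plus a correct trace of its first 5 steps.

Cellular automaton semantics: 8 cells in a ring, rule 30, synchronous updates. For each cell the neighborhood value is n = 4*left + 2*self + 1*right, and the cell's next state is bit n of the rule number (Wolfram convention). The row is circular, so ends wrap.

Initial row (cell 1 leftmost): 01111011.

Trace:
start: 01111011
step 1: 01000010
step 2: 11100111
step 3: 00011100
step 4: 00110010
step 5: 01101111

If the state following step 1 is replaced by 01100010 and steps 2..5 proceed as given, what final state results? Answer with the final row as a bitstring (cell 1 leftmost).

state after step 1 := 01100010
step 2: 11010111
step 3: 00010100
step 4: 00110110
step 5: 01100101

01100101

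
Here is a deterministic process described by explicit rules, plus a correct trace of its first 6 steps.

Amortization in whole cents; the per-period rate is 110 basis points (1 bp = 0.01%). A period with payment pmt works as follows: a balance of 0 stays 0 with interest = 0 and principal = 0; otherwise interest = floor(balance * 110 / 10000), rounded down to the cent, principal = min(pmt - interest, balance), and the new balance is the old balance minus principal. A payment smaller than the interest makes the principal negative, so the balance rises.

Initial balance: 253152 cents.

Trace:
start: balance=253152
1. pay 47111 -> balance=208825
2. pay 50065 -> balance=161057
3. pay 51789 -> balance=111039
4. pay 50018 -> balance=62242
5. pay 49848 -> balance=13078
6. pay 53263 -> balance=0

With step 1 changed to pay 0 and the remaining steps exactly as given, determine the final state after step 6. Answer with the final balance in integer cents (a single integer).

9719

(re-executing from step 1 with the substitution; state before step 1: balance=253152)
1. pay 0 -> balance=255936
2. pay 50065 -> balance=208686
3. pay 51789 -> balance=159192
4. pay 50018 -> balance=110925
5. pay 49848 -> balance=62297
6. pay 53263 -> balance=9719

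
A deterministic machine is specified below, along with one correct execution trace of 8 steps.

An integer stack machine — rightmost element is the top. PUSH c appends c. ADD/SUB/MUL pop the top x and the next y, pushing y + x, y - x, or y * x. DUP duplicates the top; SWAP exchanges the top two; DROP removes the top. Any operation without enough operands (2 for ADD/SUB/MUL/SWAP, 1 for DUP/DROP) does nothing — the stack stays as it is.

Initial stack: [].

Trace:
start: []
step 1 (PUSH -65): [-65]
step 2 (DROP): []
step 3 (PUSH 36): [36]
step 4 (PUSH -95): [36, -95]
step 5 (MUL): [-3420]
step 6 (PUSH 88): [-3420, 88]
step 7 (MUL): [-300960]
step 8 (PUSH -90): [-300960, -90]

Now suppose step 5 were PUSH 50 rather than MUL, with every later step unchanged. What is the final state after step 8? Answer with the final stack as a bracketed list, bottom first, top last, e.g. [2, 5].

(re-executing from step 5 with the substitution; state before step 5: [36, -95])
step 5 (PUSH 50): [36, -95, 50]
step 6 (PUSH 88): [36, -95, 50, 88]
step 7 (MUL): [36, -95, 4400]
step 8 (PUSH -90): [36, -95, 4400, -90]

[36, -95, 4400, -90]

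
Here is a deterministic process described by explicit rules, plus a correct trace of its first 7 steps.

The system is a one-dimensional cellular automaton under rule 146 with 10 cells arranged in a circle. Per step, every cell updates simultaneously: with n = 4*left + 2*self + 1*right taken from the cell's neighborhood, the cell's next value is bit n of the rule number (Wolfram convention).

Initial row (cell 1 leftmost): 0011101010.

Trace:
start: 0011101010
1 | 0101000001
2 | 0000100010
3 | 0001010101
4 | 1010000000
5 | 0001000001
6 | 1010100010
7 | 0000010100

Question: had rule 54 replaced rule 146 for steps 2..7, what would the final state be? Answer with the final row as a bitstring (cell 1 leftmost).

(re-executing steps 2..7 under rule 54; state before step 2: 0101000001)
2 | 1111100011
3 | 0000010100
4 | 0000111110
5 | 0001000001
6 | 1011100011
7 | 0100010100

0100010100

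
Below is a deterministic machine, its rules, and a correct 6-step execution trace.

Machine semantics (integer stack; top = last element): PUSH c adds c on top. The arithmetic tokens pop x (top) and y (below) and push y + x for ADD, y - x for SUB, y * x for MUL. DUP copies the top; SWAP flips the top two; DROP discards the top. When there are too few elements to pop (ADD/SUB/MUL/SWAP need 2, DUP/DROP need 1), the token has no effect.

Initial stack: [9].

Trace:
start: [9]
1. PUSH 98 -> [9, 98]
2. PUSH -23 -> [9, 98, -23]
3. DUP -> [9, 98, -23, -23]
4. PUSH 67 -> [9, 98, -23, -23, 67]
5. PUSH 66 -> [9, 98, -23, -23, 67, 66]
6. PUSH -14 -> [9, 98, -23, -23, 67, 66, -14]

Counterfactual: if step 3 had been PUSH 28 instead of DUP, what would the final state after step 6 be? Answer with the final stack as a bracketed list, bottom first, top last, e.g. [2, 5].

(re-executing from step 3 with the substitution; state before step 3: [9, 98, -23])
3. PUSH 28 -> [9, 98, -23, 28]
4. PUSH 67 -> [9, 98, -23, 28, 67]
5. PUSH 66 -> [9, 98, -23, 28, 67, 66]
6. PUSH -14 -> [9, 98, -23, 28, 67, 66, -14]

[9, 98, -23, 28, 67, 66, -14]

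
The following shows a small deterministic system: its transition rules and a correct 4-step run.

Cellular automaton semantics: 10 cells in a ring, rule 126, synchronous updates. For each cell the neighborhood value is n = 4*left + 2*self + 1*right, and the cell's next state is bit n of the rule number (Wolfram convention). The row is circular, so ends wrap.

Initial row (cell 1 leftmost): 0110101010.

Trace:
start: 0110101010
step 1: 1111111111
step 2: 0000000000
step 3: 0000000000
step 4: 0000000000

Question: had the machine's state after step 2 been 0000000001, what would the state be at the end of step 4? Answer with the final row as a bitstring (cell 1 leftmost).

1100000110

state after step 2 := 0000000001
step 3: 1000000011
step 4: 1100000110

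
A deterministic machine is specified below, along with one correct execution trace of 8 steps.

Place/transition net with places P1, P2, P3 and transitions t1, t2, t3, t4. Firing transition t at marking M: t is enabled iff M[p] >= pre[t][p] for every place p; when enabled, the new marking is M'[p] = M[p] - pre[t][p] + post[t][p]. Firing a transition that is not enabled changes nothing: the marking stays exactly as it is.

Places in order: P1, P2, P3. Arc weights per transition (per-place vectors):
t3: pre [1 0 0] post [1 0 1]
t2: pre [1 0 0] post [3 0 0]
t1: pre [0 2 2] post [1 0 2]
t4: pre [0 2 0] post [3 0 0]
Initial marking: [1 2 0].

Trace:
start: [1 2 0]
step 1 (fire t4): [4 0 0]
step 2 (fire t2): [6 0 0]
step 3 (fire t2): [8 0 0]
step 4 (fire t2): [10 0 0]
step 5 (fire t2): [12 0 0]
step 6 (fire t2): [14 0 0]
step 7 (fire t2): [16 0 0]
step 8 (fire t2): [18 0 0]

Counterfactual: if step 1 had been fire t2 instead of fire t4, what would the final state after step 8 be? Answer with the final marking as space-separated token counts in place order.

(re-executing from step 1 with the substitution; state before step 1: [1 2 0])
step 1 (fire t2): [3 2 0]
step 2 (fire t2): [5 2 0]
step 3 (fire t2): [7 2 0]
step 4 (fire t2): [9 2 0]
step 5 (fire t2): [11 2 0]
step 6 (fire t2): [13 2 0]
step 7 (fire t2): [15 2 0]
step 8 (fire t2): [17 2 0]

17 2 0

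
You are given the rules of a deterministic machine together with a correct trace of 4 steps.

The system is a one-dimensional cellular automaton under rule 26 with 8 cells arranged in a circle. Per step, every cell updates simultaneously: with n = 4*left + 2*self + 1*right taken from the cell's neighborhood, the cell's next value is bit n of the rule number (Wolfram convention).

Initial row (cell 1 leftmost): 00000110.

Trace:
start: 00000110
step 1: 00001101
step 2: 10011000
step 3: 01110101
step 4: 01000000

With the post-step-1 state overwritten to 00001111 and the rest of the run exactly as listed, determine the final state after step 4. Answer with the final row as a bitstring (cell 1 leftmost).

01000000

state after step 1 := 00001111
step 2: 10011000
step 3: 01110101
step 4: 01000000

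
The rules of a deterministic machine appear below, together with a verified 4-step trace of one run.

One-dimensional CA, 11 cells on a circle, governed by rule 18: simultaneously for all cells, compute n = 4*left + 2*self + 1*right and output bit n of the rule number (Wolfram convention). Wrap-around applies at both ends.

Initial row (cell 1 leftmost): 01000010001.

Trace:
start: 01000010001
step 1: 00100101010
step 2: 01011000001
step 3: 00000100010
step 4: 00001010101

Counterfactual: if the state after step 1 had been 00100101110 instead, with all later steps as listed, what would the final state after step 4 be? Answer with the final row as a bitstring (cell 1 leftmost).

00001010101

state after step 1 := 00100101110
step 2: 01011000001
step 3: 00000100010
step 4: 00001010101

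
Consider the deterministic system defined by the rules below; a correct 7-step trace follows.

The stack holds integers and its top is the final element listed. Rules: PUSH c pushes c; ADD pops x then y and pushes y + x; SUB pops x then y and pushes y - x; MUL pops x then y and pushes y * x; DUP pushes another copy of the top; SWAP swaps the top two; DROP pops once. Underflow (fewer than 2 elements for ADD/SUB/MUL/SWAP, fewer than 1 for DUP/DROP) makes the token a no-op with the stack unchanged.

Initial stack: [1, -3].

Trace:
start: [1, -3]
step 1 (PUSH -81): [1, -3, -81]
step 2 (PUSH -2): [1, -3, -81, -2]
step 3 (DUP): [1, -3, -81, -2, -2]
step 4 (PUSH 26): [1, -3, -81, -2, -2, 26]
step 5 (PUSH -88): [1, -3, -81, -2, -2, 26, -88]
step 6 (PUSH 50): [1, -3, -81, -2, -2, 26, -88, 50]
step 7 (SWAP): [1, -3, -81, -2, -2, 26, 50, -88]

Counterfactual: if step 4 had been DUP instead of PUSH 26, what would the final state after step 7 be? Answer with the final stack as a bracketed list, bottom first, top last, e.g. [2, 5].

(re-executing from step 4 with the substitution; state before step 4: [1, -3, -81, -2, -2])
step 4 (DUP): [1, -3, -81, -2, -2, -2]
step 5 (PUSH -88): [1, -3, -81, -2, -2, -2, -88]
step 6 (PUSH 50): [1, -3, -81, -2, -2, -2, -88, 50]
step 7 (SWAP): [1, -3, -81, -2, -2, -2, 50, -88]

[1, -3, -81, -2, -2, -2, 50, -88]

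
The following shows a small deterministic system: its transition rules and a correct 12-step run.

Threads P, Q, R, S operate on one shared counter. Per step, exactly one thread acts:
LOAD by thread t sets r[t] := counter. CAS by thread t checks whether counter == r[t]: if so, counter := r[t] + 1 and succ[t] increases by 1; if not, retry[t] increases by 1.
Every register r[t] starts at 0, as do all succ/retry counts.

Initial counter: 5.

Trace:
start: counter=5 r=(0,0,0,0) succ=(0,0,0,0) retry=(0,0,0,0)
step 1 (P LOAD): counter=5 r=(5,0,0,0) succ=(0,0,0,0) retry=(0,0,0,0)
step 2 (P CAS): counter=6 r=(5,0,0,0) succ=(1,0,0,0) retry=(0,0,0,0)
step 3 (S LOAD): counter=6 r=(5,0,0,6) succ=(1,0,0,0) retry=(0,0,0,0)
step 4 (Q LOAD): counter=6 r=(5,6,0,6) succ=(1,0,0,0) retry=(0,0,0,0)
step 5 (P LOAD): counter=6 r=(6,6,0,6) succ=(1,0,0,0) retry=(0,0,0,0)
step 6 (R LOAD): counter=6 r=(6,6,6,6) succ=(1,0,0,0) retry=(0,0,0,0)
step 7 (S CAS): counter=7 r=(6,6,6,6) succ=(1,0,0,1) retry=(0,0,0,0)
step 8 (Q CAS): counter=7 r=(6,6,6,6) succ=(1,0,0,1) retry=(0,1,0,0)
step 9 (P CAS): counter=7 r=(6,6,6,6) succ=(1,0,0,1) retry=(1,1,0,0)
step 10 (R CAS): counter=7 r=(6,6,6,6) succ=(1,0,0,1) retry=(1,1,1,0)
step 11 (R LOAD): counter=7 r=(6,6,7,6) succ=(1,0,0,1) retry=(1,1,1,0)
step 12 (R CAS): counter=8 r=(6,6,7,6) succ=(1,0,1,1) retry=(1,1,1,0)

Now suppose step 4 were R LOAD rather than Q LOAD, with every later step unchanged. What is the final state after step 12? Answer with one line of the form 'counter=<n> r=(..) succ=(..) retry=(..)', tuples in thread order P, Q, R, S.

counter=8 r=(6,0,7,6) succ=(1,0,1,1) retry=(1,1,1,0)

(re-executing from step 4 with the substitution; state before step 4: counter=6 r=(5,0,0,6) succ=(1,0,0,0) retry=(0,0,0,0))
step 4 (R LOAD): counter=6 r=(5,0,6,6) succ=(1,0,0,0) retry=(0,0,0,0)
step 5 (P LOAD): counter=6 r=(6,0,6,6) succ=(1,0,0,0) retry=(0,0,0,0)
step 6 (R LOAD): counter=6 r=(6,0,6,6) succ=(1,0,0,0) retry=(0,0,0,0)
step 7 (S CAS): counter=7 r=(6,0,6,6) succ=(1,0,0,1) retry=(0,0,0,0)
step 8 (Q CAS): counter=7 r=(6,0,6,6) succ=(1,0,0,1) retry=(0,1,0,0)
step 9 (P CAS): counter=7 r=(6,0,6,6) succ=(1,0,0,1) retry=(1,1,0,0)
step 10 (R CAS): counter=7 r=(6,0,6,6) succ=(1,0,0,1) retry=(1,1,1,0)
step 11 (R LOAD): counter=7 r=(6,0,7,6) succ=(1,0,0,1) retry=(1,1,1,0)
step 12 (R CAS): counter=8 r=(6,0,7,6) succ=(1,0,1,1) retry=(1,1,1,0)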